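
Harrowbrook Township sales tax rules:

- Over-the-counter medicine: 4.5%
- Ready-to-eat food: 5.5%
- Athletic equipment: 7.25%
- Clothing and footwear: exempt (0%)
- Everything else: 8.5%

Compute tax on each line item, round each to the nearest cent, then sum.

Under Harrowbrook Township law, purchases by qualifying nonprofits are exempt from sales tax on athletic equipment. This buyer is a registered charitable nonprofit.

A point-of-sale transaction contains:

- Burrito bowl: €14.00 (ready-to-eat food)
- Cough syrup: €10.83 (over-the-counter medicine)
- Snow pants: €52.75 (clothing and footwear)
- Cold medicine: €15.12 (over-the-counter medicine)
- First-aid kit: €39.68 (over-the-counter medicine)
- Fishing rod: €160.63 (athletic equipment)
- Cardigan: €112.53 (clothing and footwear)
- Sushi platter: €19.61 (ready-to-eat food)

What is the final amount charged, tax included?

€429.96

Burrito bowl €14.00: ready-to-eat food → 5.5% → €0.77
Cough syrup €10.83: over-the-counter medicine → 4.5% → €0.49
Snow pants €52.75: clothing and footwear → 0% → €0.00
Cold medicine €15.12: over-the-counter medicine → 4.5% → €0.68
First-aid kit €39.68: over-the-counter medicine → 4.5% → €1.79
Fishing rod €160.63: athletic equipment, buyer-exempt → 0% → €0.00
Cardigan €112.53: clothing and footwear → 0% → €0.00
Sushi platter €19.61: ready-to-eat food → 5.5% → €1.08
Subtotal = €425.15; tax = €4.81; total due = €429.96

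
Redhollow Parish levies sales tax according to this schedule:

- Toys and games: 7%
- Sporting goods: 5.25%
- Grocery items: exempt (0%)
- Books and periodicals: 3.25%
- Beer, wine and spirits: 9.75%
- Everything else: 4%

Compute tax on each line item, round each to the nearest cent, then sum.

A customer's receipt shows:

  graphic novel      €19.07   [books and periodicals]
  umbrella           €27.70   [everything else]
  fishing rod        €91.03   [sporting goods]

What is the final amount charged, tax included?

Graphic novel €19.07: books and periodicals → 3.25% → €0.62
Umbrella €27.70: everything else → 4% → €1.11
Fishing rod €91.03: sporting goods → 5.25% → €4.78
Subtotal = €137.80; tax = €6.51; total due = €144.31

€144.31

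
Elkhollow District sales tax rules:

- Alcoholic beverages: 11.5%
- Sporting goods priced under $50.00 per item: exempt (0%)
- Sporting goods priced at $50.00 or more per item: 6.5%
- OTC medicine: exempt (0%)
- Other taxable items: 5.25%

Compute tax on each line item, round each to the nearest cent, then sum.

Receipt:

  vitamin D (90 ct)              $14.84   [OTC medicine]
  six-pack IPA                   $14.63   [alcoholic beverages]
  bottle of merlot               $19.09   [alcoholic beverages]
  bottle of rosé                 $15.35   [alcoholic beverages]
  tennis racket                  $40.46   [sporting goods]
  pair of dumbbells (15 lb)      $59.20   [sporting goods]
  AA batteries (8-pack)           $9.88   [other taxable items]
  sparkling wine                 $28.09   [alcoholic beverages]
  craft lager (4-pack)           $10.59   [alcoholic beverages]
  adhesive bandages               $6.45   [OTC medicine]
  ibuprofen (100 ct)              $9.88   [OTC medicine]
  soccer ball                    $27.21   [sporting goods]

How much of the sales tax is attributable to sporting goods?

$3.85

Tennis racket $40.46: sporting goods, under $50.00 → 0% → $0.00
Pair of dumbbells (15 lb) $59.20: sporting goods, $50.00 or more → 6.5% → $3.85
Soccer ball $27.21: sporting goods, under $50.00 → 0% → $0.00
Tax on sporting goods = $0.00 + $3.85 + $0.00 = $3.85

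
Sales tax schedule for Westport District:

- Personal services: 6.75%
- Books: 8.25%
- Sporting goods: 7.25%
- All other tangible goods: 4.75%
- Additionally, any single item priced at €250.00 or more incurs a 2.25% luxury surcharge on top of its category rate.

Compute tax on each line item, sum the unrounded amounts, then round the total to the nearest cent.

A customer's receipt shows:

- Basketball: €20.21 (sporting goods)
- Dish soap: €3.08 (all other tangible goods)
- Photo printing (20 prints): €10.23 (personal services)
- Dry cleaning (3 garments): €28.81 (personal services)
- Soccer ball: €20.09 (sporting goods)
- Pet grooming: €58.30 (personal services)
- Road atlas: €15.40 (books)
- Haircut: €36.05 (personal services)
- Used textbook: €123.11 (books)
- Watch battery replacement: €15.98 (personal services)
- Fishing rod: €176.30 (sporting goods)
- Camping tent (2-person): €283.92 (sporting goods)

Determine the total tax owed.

€64.33

Basketball €20.21: sporting goods → 7.25% → €1.465225
Dish soap €3.08: all other tangible goods → 4.75% → €0.1463
Photo printing (20 prints) €10.23: personal services → 6.75% → €0.690525
Dry cleaning (3 garments) €28.81: personal services → 6.75% → €1.944675
Soccer ball €20.09: sporting goods → 7.25% → €1.456525
Pet grooming €58.30: personal services → 6.75% → €3.93525
Road atlas €15.40: books → 8.25% → €1.2705
Haircut €36.05: personal services → 6.75% → €2.433375
Used textbook €123.11: books → 8.25% → €10.156575
Watch battery replacement €15.98: personal services → 6.75% → €1.07865
Fishing rod €176.30: sporting goods → 7.25% → €12.78175
Camping tent (2-person) €283.92: sporting goods → 7.25% + 2.25% surcharge = 9.5% → €26.9724
Unrounded tax sum = €64.33175 → €64.33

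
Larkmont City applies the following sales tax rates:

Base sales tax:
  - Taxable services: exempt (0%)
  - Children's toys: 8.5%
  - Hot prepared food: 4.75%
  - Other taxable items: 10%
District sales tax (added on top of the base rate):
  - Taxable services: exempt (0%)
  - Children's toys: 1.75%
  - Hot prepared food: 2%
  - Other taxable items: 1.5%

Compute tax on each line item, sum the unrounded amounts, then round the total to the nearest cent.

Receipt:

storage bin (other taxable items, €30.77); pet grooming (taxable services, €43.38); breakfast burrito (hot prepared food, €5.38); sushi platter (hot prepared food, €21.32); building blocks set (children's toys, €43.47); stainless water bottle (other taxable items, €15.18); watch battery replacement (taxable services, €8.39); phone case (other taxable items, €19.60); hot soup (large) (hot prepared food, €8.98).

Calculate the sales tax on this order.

€14.40

Storage bin €30.77: other taxable items → 10% + 1.5% district = 11.5% → €3.53855
Pet grooming €43.38: taxable services → 0% + 0% district = 0% → €0.00
Breakfast burrito €5.38: hot prepared food → 4.75% + 2% district = 6.75% → €0.36315
Sushi platter €21.32: hot prepared food → 4.75% + 2% district = 6.75% → €1.4391
Building blocks set €43.47: children's toys → 8.5% + 1.75% district = 10.25% → €4.455675
Stainless water bottle €15.18: other taxable items → 10% + 1.5% district = 11.5% → €1.7457
Watch battery replacement €8.39: taxable services → 0% + 0% district = 0% → €0.00
Phone case €19.60: other taxable items → 10% + 1.5% district = 11.5% → €2.254
Hot soup (large) €8.98: hot prepared food → 4.75% + 2% district = 6.75% → €0.60615
Unrounded tax sum = €14.402325 → €14.40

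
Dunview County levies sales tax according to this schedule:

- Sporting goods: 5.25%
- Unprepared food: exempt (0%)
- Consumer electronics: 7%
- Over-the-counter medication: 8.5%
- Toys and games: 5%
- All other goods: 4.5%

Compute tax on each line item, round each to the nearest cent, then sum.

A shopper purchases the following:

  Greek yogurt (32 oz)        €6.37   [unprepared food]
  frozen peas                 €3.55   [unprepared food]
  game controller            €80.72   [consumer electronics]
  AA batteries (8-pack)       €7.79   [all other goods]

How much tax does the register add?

Greek yogurt (32 oz) €6.37: unprepared food → 0% → €0.00
Frozen peas €3.55: unprepared food → 0% → €0.00
Game controller €80.72: consumer electronics → 7% → €5.65
AA batteries (8-pack) €7.79: all other goods → 4.5% → €0.35
Total tax = €5.65 + €0.35 = €6.00

€6.00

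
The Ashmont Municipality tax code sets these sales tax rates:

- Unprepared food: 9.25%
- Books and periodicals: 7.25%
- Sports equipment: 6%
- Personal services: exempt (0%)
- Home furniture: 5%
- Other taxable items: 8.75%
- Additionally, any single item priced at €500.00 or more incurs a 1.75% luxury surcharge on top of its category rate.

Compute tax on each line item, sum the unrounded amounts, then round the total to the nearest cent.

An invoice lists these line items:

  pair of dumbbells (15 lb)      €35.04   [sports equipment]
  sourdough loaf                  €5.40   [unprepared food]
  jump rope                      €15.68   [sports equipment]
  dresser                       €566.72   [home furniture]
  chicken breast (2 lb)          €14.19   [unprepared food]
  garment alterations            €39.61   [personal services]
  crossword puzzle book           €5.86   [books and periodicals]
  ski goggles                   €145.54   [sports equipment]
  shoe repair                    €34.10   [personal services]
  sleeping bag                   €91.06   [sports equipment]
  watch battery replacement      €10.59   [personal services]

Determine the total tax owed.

Pair of dumbbells (15 lb) €35.04: sports equipment → 6% → €2.1024
Sourdough loaf €5.40: unprepared food → 9.25% → €0.4995
Jump rope €15.68: sports equipment → 6% → €0.9408
Dresser €566.72: home furniture → 5% + 1.75% surcharge = 6.75% → €38.2536
Chicken breast (2 lb) €14.19: unprepared food → 9.25% → €1.312575
Garment alterations €39.61: personal services → 0% → €0.00
Crossword puzzle book €5.86: books and periodicals → 7.25% → €0.42485
Ski goggles €145.54: sports equipment → 6% → €8.7324
Shoe repair €34.10: personal services → 0% → €0.00
Sleeping bag €91.06: sports equipment → 6% → €5.4636
Watch battery replacement €10.59: personal services → 0% → €0.00
Unrounded tax sum = €57.729725 → €57.73

€57.73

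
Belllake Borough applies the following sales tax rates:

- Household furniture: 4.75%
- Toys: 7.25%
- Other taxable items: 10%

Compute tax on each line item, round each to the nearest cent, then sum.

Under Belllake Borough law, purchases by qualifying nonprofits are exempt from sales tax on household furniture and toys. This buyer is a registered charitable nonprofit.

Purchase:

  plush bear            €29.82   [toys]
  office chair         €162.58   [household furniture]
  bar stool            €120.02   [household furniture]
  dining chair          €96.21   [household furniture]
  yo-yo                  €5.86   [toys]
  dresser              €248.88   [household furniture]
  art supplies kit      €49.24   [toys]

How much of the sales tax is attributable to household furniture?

€0.00

Office chair €162.58: household furniture, buyer-exempt → 0% → €0.00
Bar stool €120.02: household furniture, buyer-exempt → 0% → €0.00
Dining chair €96.21: household furniture, buyer-exempt → 0% → €0.00
Dresser €248.88: household furniture, buyer-exempt → 0% → €0.00
Tax on household furniture = €0.00 + €0.00 + €0.00 + €0.00 = €0.00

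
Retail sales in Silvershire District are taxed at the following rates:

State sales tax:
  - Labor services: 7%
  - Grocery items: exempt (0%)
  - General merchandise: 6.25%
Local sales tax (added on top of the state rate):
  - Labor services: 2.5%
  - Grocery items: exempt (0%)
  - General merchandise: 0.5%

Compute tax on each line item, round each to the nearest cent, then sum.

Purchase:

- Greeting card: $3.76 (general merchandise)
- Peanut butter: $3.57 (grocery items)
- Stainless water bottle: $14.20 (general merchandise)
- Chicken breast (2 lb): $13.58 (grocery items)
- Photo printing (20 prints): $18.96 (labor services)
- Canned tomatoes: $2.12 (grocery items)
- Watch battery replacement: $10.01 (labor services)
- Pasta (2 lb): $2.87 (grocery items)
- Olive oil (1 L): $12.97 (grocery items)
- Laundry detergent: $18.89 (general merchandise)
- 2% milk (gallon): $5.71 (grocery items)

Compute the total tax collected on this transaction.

Greeting card $3.76: general merchandise → 6.25% + 0.5% local = 6.75% → $0.25
Peanut butter $3.57: grocery items → 0% + 0% local = 0% → $0.00
Stainless water bottle $14.20: general merchandise → 6.25% + 0.5% local = 6.75% → $0.96
Chicken breast (2 lb) $13.58: grocery items → 0% + 0% local = 0% → $0.00
Photo printing (20 prints) $18.96: labor services → 7% + 2.5% local = 9.5% → $1.80
Canned tomatoes $2.12: grocery items → 0% + 0% local = 0% → $0.00
Watch battery replacement $10.01: labor services → 7% + 2.5% local = 9.5% → $0.95
Pasta (2 lb) $2.87: grocery items → 0% + 0% local = 0% → $0.00
Olive oil (1 L) $12.97: grocery items → 0% + 0% local = 0% → $0.00
Laundry detergent $18.89: general merchandise → 6.25% + 0.5% local = 6.75% → $1.28
2% milk (gallon) $5.71: grocery items → 0% + 0% local = 0% → $0.00
Total tax = $0.25 + $0.96 + $1.80 + $0.95 + $1.28 = $5.24

$5.24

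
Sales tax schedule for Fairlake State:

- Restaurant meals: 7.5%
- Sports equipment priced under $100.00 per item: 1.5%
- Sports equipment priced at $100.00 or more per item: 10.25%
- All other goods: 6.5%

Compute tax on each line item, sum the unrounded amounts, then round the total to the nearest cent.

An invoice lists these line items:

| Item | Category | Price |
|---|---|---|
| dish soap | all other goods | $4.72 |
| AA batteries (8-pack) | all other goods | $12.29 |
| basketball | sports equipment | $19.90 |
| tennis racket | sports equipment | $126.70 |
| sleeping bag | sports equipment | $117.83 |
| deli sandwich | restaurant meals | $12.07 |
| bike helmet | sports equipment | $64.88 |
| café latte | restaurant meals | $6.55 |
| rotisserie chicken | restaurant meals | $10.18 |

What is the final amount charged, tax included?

$404.72

Dish soap $4.72: all other goods → 6.5% → $0.3068
AA batteries (8-pack) $12.29: all other goods → 6.5% → $0.79885
Basketball $19.90: sports equipment, under $100.00 → 1.5% → $0.2985
Tennis racket $126.70: sports equipment, $100.00 or more → 10.25% → $12.98675
Sleeping bag $117.83: sports equipment, $100.00 or more → 10.25% → $12.077575
Deli sandwich $12.07: restaurant meals → 7.5% → $0.90525
Bike helmet $64.88: sports equipment, under $100.00 → 1.5% → $0.9732
Café latte $6.55: restaurant meals → 7.5% → $0.49125
Rotisserie chicken $10.18: restaurant meals → 7.5% → $0.7635
Subtotal = $375.12; unrounded tax = $29.601675 → $29.60; total due = $404.72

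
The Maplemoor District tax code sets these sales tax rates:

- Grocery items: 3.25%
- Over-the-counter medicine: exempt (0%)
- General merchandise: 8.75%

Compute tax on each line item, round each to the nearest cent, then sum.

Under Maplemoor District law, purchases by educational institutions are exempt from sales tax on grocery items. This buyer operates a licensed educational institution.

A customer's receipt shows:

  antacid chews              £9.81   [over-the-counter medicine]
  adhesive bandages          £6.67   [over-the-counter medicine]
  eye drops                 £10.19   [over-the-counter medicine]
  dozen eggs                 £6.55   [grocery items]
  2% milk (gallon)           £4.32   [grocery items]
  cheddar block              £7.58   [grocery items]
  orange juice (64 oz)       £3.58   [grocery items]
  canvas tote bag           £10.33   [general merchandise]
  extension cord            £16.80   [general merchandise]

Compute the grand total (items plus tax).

£78.20

Antacid chews £9.81: over-the-counter medicine → 0% → £0.00
Adhesive bandages £6.67: over-the-counter medicine → 0% → £0.00
Eye drops £10.19: over-the-counter medicine → 0% → £0.00
Dozen eggs £6.55: grocery items, buyer-exempt → 0% → £0.00
2% milk (gallon) £4.32: grocery items, buyer-exempt → 0% → £0.00
Cheddar block £7.58: grocery items, buyer-exempt → 0% → £0.00
Orange juice (64 oz) £3.58: grocery items, buyer-exempt → 0% → £0.00
Canvas tote bag £10.33: general merchandise → 8.75% → £0.90
Extension cord £16.80: general merchandise → 8.75% → £1.47
Subtotal = £75.83; tax = £2.37; total due = £78.20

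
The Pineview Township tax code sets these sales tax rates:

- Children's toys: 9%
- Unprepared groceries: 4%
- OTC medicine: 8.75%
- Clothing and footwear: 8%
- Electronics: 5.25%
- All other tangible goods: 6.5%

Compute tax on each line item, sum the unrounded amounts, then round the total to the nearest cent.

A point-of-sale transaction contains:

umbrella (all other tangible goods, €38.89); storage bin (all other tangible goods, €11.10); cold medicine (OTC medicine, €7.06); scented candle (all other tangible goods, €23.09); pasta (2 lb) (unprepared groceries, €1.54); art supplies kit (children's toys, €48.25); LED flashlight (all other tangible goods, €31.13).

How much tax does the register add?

€11.80

Umbrella €38.89: all other tangible goods → 6.5% → €2.52785
Storage bin €11.10: all other tangible goods → 6.5% → €0.7215
Cold medicine €7.06: OTC medicine → 8.75% → €0.61775
Scented candle €23.09: all other tangible goods → 6.5% → €1.50085
Pasta (2 lb) €1.54: unprepared groceries → 4% → €0.0616
Art supplies kit €48.25: children's toys → 9% → €4.3425
LED flashlight €31.13: all other tangible goods → 6.5% → €2.02345
Unrounded tax sum = €11.7955 → €11.80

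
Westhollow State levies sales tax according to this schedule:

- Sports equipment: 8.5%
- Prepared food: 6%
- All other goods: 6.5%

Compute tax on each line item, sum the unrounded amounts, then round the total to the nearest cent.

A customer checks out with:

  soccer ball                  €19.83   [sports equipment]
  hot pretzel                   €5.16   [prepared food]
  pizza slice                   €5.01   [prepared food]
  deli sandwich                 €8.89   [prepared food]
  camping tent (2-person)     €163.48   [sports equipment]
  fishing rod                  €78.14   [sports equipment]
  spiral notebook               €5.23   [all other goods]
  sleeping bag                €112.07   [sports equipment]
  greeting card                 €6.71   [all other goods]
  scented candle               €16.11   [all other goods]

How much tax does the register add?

€34.72

Soccer ball €19.83: sports equipment → 8.5% → €1.68555
Hot pretzel €5.16: prepared food → 6% → €0.3096
Pizza slice €5.01: prepared food → 6% → €0.3006
Deli sandwich €8.89: prepared food → 6% → €0.5334
Camping tent (2-person) €163.48: sports equipment → 8.5% → €13.8958
Fishing rod €78.14: sports equipment → 8.5% → €6.6419
Spiral notebook €5.23: all other goods → 6.5% → €0.33995
Sleeping bag €112.07: sports equipment → 8.5% → €9.52595
Greeting card €6.71: all other goods → 6.5% → €0.43615
Scented candle €16.11: all other goods → 6.5% → €1.04715
Unrounded tax sum = €34.71605 → €34.72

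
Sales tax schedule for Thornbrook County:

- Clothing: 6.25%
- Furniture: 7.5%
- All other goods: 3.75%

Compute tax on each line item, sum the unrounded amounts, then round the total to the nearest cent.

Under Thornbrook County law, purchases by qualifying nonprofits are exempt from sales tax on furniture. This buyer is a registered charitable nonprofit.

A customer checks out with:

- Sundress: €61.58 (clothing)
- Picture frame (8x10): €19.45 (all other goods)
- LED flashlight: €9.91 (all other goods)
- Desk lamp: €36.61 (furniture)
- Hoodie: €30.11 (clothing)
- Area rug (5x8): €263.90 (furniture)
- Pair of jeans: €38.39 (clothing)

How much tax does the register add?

Sundress €61.58: clothing → 6.25% → €3.84875
Picture frame (8x10) €19.45: all other goods → 3.75% → €0.729375
LED flashlight €9.91: all other goods → 3.75% → €0.371625
Desk lamp €36.61: furniture, buyer-exempt → 0% → €0.00
Hoodie €30.11: clothing → 6.25% → €1.881875
Area rug (5x8) €263.90: furniture, buyer-exempt → 0% → €0.00
Pair of jeans €38.39: clothing → 6.25% → €2.399375
Unrounded tax sum = €9.231 → €9.23

€9.23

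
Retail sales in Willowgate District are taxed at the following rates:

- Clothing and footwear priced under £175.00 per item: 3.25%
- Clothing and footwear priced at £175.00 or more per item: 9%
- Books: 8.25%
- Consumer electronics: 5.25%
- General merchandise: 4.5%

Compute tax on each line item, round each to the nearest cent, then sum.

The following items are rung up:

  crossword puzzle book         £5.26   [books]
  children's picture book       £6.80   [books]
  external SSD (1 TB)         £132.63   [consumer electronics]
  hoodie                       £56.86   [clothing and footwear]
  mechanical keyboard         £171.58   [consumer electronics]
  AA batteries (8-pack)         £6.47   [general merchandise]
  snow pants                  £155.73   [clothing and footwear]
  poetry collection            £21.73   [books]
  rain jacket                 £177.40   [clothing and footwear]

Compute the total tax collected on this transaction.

Crossword puzzle book £5.26: books → 8.25% → £0.43
Children's picture book £6.80: books → 8.25% → £0.56
External SSD (1 TB) £132.63: consumer electronics → 5.25% → £6.96
Hoodie £56.86: clothing and footwear, under £175.00 → 3.25% → £1.85
Mechanical keyboard £171.58: consumer electronics → 5.25% → £9.01
AA batteries (8-pack) £6.47: general merchandise → 4.5% → £0.29
Snow pants £155.73: clothing and footwear, under £175.00 → 3.25% → £5.06
Poetry collection £21.73: books → 8.25% → £1.79
Rain jacket £177.40: clothing and footwear, £175.00 or more → 9% → £15.97
Total tax = £0.43 + £0.56 + £6.96 + £1.85 + £9.01 + £0.29 + £5.06 + £1.79 + £15.97 = £41.92

£41.92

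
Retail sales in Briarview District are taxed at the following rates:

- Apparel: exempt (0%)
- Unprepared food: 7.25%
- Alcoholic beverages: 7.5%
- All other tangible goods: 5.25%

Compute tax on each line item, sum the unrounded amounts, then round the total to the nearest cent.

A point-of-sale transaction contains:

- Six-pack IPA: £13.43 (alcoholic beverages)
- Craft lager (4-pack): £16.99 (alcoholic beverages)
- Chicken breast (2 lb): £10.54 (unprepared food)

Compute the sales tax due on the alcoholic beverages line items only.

Six-pack IPA £13.43: alcoholic beverages → 7.5% → £1.00725
Craft lager (4-pack) £16.99: alcoholic beverages → 7.5% → £1.27425
Tax on alcoholic beverages: unrounded sum = £2.2815 → £2.28

£2.28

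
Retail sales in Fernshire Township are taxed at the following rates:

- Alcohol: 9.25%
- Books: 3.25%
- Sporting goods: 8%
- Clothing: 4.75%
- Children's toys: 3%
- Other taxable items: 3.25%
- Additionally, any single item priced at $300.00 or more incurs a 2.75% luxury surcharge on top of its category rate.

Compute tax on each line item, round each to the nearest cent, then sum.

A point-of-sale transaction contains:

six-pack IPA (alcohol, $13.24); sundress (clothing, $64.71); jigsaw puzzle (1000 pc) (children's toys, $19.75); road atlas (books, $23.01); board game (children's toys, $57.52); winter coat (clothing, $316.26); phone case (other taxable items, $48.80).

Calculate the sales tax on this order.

Six-pack IPA $13.24: alcohol → 9.25% → $1.22
Sundress $64.71: clothing → 4.75% → $3.07
Jigsaw puzzle (1000 pc) $19.75: children's toys → 3% → $0.59
Road atlas $23.01: books → 3.25% → $0.75
Board game $57.52: children's toys → 3% → $1.73
Winter coat $316.26: clothing → 4.75% + 2.75% surcharge = 7.5% → $23.72
Phone case $48.80: other taxable items → 3.25% → $1.59
Total tax = $1.22 + $3.07 + $0.59 + $0.75 + $1.73 + $23.72 + $1.59 = $32.67

$32.67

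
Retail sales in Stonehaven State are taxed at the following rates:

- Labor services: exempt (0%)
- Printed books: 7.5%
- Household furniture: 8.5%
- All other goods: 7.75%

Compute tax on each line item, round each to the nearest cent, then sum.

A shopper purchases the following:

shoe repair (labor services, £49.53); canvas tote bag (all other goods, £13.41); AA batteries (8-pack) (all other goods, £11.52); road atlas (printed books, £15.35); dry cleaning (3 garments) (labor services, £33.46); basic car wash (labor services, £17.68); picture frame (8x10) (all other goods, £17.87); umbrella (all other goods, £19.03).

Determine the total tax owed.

Shoe repair £49.53: labor services → 0% → £0.00
Canvas tote bag £13.41: all other goods → 7.75% → £1.04
AA batteries (8-pack) £11.52: all other goods → 7.75% → £0.89
Road atlas £15.35: printed books → 7.5% → £1.15
Dry cleaning (3 garments) £33.46: labor services → 0% → £0.00
Basic car wash £17.68: labor services → 0% → £0.00
Picture frame (8x10) £17.87: all other goods → 7.75% → £1.38
Umbrella £19.03: all other goods → 7.75% → £1.47
Total tax = £1.04 + £0.89 + £1.15 + £1.38 + £1.47 = £5.93

£5.93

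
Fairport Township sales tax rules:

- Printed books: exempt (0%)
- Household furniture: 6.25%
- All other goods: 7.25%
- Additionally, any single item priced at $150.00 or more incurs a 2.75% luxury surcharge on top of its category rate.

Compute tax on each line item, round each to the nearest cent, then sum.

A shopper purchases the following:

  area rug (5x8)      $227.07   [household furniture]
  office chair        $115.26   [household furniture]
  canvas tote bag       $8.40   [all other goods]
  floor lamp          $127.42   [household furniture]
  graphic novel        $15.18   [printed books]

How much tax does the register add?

Area rug (5x8) $227.07: household furniture → 6.25% + 2.75% surcharge = 9% → $20.44
Office chair $115.26: household furniture → 6.25% → $7.20
Canvas tote bag $8.40: all other goods → 7.25% → $0.61
Floor lamp $127.42: household furniture → 6.25% → $7.96
Graphic novel $15.18: printed books → 0% → $0.00
Total tax = $20.44 + $7.20 + $0.61 + $7.96 = $36.21

$36.21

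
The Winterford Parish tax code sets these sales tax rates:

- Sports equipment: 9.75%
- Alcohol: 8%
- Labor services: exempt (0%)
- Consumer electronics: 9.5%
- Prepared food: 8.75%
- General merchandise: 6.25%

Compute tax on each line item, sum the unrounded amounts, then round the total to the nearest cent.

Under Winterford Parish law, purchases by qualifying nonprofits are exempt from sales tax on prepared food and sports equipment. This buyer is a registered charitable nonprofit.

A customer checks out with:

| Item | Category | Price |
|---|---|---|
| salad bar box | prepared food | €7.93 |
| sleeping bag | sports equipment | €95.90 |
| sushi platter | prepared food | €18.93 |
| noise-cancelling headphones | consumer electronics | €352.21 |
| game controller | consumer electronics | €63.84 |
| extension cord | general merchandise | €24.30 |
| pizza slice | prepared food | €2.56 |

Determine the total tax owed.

Salad bar box €7.93: prepared food, buyer-exempt → 0% → €0.00
Sleeping bag €95.90: sports equipment, buyer-exempt → 0% → €0.00
Sushi platter €18.93: prepared food, buyer-exempt → 0% → €0.00
Noise-cancelling headphones €352.21: consumer electronics → 9.5% → €33.45995
Game controller €63.84: consumer electronics → 9.5% → €6.0648
Extension cord €24.30: general merchandise → 6.25% → €1.51875
Pizza slice €2.56: prepared food, buyer-exempt → 0% → €0.00
Unrounded tax sum = €41.0435 → €41.04

€41.04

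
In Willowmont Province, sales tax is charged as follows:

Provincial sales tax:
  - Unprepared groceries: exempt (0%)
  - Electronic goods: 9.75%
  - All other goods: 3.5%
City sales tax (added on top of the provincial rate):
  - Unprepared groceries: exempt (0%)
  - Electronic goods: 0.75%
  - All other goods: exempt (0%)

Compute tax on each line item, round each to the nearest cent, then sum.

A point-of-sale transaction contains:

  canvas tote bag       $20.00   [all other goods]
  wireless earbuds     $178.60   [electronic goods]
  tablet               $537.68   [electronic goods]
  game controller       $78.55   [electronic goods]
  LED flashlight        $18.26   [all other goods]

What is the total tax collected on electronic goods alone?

Wireless earbuds $178.60: electronic goods → 9.75% + 0.75% city = 10.5% → $18.75
Tablet $537.68: electronic goods → 9.75% + 0.75% city = 10.5% → $56.46
Game controller $78.55: electronic goods → 9.75% + 0.75% city = 10.5% → $8.25
Tax on electronic goods = $18.75 + $56.46 + $8.25 = $83.46

$83.46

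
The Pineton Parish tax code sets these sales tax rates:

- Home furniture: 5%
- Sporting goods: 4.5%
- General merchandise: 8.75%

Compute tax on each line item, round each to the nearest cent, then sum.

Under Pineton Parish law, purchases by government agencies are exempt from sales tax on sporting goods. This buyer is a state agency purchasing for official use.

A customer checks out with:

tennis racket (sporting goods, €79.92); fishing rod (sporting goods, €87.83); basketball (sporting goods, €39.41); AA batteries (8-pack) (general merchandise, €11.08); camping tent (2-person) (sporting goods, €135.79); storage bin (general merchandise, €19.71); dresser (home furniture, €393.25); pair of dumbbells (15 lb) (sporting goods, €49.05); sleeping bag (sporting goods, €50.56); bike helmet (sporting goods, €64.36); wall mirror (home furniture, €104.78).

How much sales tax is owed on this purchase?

Tennis racket €79.92: sporting goods, buyer-exempt → 0% → €0.00
Fishing rod €87.83: sporting goods, buyer-exempt → 0% → €0.00
Basketball €39.41: sporting goods, buyer-exempt → 0% → €0.00
AA batteries (8-pack) €11.08: general merchandise → 8.75% → €0.97
Camping tent (2-person) €135.79: sporting goods, buyer-exempt → 0% → €0.00
Storage bin €19.71: general merchandise → 8.75% → €1.72
Dresser €393.25: home furniture → 5% → €19.66
Pair of dumbbells (15 lb) €49.05: sporting goods, buyer-exempt → 0% → €0.00
Sleeping bag €50.56: sporting goods, buyer-exempt → 0% → €0.00
Bike helmet €64.36: sporting goods, buyer-exempt → 0% → €0.00
Wall mirror €104.78: home furniture → 5% → €5.24
Total tax = €0.97 + €1.72 + €19.66 + €5.24 = €27.59

€27.59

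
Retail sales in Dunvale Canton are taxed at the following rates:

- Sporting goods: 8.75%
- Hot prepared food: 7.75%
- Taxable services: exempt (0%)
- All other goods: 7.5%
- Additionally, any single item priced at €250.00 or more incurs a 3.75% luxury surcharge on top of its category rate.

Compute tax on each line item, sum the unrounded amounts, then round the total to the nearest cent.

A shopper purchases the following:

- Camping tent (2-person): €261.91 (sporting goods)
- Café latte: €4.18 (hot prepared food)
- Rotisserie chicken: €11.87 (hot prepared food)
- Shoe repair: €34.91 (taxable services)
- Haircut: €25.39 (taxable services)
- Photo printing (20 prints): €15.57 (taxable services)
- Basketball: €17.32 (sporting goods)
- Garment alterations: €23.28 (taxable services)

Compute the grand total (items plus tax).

€429.93

Camping tent (2-person) €261.91: sporting goods → 8.75% + 3.75% surcharge = 12.5% → €32.73875
Café latte €4.18: hot prepared food → 7.75% → €0.32395
Rotisserie chicken €11.87: hot prepared food → 7.75% → €0.919925
Shoe repair €34.91: taxable services → 0% → €0.00
Haircut €25.39: taxable services → 0% → €0.00
Photo printing (20 prints) €15.57: taxable services → 0% → €0.00
Basketball €17.32: sporting goods → 8.75% → €1.5155
Garment alterations €23.28: taxable services → 0% → €0.00
Subtotal = €394.43; unrounded tax = €35.498125 → €35.50; total due = €429.93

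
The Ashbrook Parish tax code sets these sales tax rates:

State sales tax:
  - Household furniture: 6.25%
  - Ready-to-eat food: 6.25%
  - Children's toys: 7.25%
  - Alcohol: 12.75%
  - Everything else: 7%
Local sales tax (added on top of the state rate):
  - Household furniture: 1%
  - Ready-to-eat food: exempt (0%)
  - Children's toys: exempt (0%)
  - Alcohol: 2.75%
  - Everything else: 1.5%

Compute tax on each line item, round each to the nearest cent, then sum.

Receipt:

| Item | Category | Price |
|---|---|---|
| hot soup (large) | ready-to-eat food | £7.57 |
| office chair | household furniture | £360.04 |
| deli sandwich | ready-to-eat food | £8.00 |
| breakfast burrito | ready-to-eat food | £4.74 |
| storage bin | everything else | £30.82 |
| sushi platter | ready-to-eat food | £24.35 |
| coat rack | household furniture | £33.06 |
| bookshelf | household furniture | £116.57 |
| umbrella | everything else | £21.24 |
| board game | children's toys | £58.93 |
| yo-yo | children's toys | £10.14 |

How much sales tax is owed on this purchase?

£49.18

Hot soup (large) £7.57: ready-to-eat food → 6.25% + 0% local = 6.25% → £0.47
Office chair £360.04: household furniture → 6.25% + 1% local = 7.25% → £26.10
Deli sandwich £8.00: ready-to-eat food → 6.25% + 0% local = 6.25% → £0.50
Breakfast burrito £4.74: ready-to-eat food → 6.25% + 0% local = 6.25% → £0.30
Storage bin £30.82: everything else → 7% + 1.5% local = 8.5% → £2.62
Sushi platter £24.35: ready-to-eat food → 6.25% + 0% local = 6.25% → £1.52
Coat rack £33.06: household furniture → 6.25% + 1% local = 7.25% → £2.40
Bookshelf £116.57: household furniture → 6.25% + 1% local = 7.25% → £8.45
Umbrella £21.24: everything else → 7% + 1.5% local = 8.5% → £1.81
Board game £58.93: children's toys → 7.25% + 0% local = 7.25% → £4.27
Yo-yo £10.14: children's toys → 7.25% + 0% local = 7.25% → £0.74
Total tax = £0.47 + £26.10 + £0.50 + £0.30 + £2.62 + £1.52 + £2.40 + £8.45 + £1.81 + £4.27 + £0.74 = £49.18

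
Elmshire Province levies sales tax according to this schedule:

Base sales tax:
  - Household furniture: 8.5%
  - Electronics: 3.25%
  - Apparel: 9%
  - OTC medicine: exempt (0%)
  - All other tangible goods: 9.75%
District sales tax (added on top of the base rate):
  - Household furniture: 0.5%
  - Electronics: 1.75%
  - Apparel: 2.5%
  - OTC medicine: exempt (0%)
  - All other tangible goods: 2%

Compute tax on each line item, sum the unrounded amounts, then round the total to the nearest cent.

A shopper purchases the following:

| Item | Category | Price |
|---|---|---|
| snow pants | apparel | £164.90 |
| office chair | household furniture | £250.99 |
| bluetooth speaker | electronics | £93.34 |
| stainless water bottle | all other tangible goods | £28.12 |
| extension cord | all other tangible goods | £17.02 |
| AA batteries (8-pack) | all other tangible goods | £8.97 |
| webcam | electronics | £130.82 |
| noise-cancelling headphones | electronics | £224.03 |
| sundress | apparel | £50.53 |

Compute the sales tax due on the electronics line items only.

Bluetooth speaker £93.34: electronics → 3.25% + 1.75% district = 5% → £4.667
Webcam £130.82: electronics → 3.25% + 1.75% district = 5% → £6.541
Noise-cancelling headphones £224.03: electronics → 3.25% + 1.75% district = 5% → £11.2015
Tax on electronics: unrounded sum = £22.4095 → £22.41

£22.41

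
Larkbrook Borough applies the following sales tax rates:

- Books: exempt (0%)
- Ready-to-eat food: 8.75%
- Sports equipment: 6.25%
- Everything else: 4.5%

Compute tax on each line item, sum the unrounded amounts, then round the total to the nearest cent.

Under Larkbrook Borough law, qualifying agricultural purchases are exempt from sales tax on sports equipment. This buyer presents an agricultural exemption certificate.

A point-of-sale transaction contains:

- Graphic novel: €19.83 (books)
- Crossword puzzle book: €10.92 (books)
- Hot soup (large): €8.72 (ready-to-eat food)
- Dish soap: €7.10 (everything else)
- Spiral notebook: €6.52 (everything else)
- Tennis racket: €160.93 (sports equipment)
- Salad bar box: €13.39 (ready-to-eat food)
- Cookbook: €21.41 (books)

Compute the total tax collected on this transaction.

Graphic novel €19.83: books → 0% → €0.00
Crossword puzzle book €10.92: books → 0% → €0.00
Hot soup (large) €8.72: ready-to-eat food → 8.75% → €0.763
Dish soap €7.10: everything else → 4.5% → €0.3195
Spiral notebook €6.52: everything else → 4.5% → €0.2934
Tennis racket €160.93: sports equipment, buyer-exempt → 0% → €0.00
Salad bar box €13.39: ready-to-eat food → 8.75% → €1.171625
Cookbook €21.41: books → 0% → €0.00
Unrounded tax sum = €2.547525 → €2.55

€2.55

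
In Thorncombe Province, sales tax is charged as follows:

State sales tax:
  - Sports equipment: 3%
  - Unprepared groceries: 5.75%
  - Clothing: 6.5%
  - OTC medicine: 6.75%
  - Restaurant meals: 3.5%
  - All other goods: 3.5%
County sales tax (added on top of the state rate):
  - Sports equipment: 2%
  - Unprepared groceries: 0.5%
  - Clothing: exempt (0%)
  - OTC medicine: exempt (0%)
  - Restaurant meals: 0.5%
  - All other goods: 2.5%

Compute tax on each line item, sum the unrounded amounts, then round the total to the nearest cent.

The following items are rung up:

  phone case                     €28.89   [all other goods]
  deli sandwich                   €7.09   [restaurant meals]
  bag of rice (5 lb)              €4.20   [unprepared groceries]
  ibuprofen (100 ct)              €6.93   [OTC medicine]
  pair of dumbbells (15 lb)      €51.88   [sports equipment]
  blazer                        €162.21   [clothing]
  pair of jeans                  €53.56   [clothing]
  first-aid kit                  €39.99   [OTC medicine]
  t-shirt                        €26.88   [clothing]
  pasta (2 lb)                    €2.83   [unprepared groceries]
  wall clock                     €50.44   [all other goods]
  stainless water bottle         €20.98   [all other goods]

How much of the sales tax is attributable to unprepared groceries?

Bag of rice (5 lb) €4.20: unprepared groceries → 5.75% + 0.5% county = 6.25% → €0.2625
Pasta (2 lb) €2.83: unprepared groceries → 5.75% + 0.5% county = 6.25% → €0.176875
Tax on unprepared groceries: unrounded sum = €0.439375 → €0.44

€0.44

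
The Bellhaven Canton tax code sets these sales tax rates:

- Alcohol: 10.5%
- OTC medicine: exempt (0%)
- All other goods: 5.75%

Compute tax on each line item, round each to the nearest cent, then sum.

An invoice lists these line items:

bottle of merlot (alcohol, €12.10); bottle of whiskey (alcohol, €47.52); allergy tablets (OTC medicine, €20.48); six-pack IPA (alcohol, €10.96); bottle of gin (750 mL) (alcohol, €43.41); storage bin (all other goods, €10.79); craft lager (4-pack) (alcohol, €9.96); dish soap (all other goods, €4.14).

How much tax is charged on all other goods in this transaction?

€0.86

Storage bin €10.79: all other goods → 5.75% → €0.62
Dish soap €4.14: all other goods → 5.75% → €0.24
Tax on all other goods = €0.62 + €0.24 = €0.86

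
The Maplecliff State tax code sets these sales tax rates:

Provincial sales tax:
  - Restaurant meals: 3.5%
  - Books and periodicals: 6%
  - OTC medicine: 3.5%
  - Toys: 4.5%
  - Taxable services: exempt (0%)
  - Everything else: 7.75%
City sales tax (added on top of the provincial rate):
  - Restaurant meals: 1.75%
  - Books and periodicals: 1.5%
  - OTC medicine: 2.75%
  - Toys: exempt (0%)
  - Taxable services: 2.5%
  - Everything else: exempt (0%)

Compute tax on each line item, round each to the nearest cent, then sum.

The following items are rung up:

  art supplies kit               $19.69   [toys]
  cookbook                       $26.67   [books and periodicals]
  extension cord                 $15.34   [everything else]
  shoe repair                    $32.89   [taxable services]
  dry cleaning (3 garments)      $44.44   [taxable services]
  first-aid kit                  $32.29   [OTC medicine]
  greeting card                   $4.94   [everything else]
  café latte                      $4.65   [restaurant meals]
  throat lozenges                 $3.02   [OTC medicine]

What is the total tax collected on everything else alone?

$1.57

Extension cord $15.34: everything else → 7.75% + 0% city = 7.75% → $1.19
Greeting card $4.94: everything else → 7.75% + 0% city = 7.75% → $0.38
Tax on everything else = $1.19 + $0.38 = $1.57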